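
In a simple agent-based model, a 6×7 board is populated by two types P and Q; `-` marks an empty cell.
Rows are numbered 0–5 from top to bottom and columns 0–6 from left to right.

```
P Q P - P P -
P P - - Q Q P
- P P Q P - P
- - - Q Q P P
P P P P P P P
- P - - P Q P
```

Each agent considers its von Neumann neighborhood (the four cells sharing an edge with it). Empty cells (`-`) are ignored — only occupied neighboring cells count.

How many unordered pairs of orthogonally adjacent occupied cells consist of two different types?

Scan each occupied cell's neighbors to the right and below so each pair is counted once.
Row 0: P(0,0)–Q(0,1)≠ P(0,0)–P(1,0)= Q(0,1)–P(0,2)≠ Q(0,1)–P(1,1)≠ P(0,4)–P(0,5)= P(0,4)–Q(1,4)≠ P(0,5)–Q(1,5)≠  → 5/7 unlike.
Row 1: P(1,0)–P(1,1)= P(1,1)–P(2,1)= Q(1,4)–Q(1,5)= Q(1,4)–P(2,4)≠ Q(1,5)–P(1,6)≠ P(1,6)–P(2,6)=  → 2/6 unlike.
Row 2: P(2,1)–P(2,2)= P(2,2)–Q(2,3)≠ Q(2,3)–P(2,4)≠ Q(2,3)–Q(3,3)= P(2,4)–Q(3,4)≠ P(2,6)–P(3,6)=  → 3/6 unlike.
Row 3: Q(3,3)–Q(3,4)= Q(3,3)–P(4,3)≠ Q(3,4)–P(3,5)≠ Q(3,4)–P(4,4)≠ P(3,5)–P(3,6)= P(3,5)–P(4,5)= P(3,6)–P(4,6)=  → 3/7 unlike.
Row 4: P(4,0)–P(4,1)= P(4,1)–P(4,2)= P(4,1)–P(5,1)= P(4,2)–P(4,3)= P(4,3)–P(4,4)= P(4,4)–P(4,5)= P(4,4)–P(5,4)= P(4,5)–P(4,6)= P(4,5)–Q(5,5)≠ P(4,6)–P(5,6)=  → 1/10 unlike.
Row 5: P(5,4)–Q(5,5)≠ Q(5,5)–P(5,6)≠  → 2/2 unlike.
Total adjacent occupied pairs: 38; unlike-type pairs: 16.

16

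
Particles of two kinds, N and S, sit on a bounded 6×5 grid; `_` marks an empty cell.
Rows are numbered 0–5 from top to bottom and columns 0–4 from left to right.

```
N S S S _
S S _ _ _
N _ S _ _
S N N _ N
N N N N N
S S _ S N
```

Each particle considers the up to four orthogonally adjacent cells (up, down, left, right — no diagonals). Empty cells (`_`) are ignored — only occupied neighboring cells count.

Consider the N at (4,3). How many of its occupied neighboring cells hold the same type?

2

Occupied neighbors of (4,3): (5,3)=S, (4,2)=N, (4,4)=N.
Same type (N): 2 of 3.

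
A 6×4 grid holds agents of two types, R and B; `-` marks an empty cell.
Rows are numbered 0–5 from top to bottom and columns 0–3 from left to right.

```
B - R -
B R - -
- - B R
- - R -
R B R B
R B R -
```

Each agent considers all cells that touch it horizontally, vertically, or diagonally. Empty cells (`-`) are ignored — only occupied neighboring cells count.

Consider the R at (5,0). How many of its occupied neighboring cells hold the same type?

1

Occupied neighbors of (5,0): (4,0)=R, (4,1)=B, (5,1)=B.
Same type (R): 1 of 3.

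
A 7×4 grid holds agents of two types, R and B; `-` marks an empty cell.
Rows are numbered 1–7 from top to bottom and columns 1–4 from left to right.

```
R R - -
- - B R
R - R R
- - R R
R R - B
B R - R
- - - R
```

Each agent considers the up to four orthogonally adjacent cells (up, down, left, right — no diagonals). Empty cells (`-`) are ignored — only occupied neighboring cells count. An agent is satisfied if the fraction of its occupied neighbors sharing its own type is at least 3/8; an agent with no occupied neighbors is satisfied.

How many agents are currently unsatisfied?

3

Row 1: (1,1)R 1/1 satisfied · (1,2)R 1/1 satisfied
Row 2: (2,3)B 0/2 not · (2,4)R 1/2 satisfied
Row 3: (3,1)R 0/0 satisfied · (3,3)R 2/3 satisfied · (3,4)R 3/3 satisfied
Row 4: (4,3)R 2/2 satisfied · (4,4)R 2/3 satisfied
Row 5: (5,1)R 1/2 satisfied · (5,2)R 2/2 satisfied · (5,4)B 0/2 not
Row 6: (6,1)B 0/2 not · (6,2)R 1/2 satisfied · (6,4)R 1/2 satisfied
Row 7: (7,4)R 1/1 satisfied
Unsatisfied: (2,3), (5,4), (6,1) — 3 in total.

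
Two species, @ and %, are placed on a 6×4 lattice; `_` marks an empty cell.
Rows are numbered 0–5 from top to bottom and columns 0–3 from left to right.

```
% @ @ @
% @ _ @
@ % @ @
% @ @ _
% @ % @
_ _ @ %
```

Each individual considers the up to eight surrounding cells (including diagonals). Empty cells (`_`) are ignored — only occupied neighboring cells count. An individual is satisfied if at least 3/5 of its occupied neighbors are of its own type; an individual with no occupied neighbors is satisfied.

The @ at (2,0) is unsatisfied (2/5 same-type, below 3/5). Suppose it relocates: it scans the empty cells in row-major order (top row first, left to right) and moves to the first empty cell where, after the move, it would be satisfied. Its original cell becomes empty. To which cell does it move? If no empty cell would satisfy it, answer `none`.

Vacating (2,0). Empty cells in order:
  (1,2): 7/8 same-type → satisfied — stop here.

(1,2)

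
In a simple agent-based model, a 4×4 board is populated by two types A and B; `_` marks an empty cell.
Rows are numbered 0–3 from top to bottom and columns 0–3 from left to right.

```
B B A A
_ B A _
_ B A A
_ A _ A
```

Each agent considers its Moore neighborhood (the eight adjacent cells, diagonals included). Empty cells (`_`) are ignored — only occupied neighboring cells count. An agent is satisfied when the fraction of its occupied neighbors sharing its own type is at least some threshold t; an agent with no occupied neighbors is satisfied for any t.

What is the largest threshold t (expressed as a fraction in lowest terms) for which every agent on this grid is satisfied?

1/4

(0,0)B 2/2
(0,1)B 2/4
(0,2)A 2/4
(0,3)A 2/2
(1,1)B 3/6
(1,2)A 4/7
(2,1)B 1/4
(2,2)A 4/6
(2,3)A 3/3
(3,1)A 1/2
(3,3)A 2/2
The smallest same-type fraction is 1/4 at (2,1), which reduces to 1/4. Any threshold above that leaves this agent unsatisfied.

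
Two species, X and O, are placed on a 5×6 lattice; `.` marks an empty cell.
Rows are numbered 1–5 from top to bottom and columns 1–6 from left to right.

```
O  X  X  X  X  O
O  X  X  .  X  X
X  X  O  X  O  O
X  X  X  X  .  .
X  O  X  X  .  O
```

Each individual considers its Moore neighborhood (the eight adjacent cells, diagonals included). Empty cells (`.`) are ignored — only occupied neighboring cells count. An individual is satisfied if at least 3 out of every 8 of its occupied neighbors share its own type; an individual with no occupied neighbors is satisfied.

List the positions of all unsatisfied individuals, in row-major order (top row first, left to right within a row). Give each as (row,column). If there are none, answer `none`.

(1,1), (1,6), (2,1), (3,3), (3,5), (3,6), (5,2)

Row 1: (1,1)O 1/3 unhappy · (1,2)X 3/5 ok · (1,3)X 4/4 ok · (1,4)X 4/4 ok · (1,5)X 3/4 ok · (1,6)O 0/3 unhappy
Row 2: (2,1)O 1/5 unhappy · (2,2)X 5/8 ok · (2,3)X 6/7 ok · (2,5)X 4/7 ok · (2,6)X 2/5 ok
Row 3: (3,1)X 4/5 ok · (3,2)X 6/8 ok · (3,3)O 0/7 unhappy · (3,4)X 4/6 ok · (3,5)O 1/5 unhappy · (3,6)O 1/3 unhappy
Row 4: (4,1)X 4/5 ok · (4,2)X 6/8 ok · (4,3)X 6/8 ok · (4,4)X 4/6 ok
Row 5: (5,1)X 2/3 ok · (5,2)O 0/5 unhappy · (5,3)X 4/5 ok · (5,4)X 3/3 ok · (5,6)O 0/0 ok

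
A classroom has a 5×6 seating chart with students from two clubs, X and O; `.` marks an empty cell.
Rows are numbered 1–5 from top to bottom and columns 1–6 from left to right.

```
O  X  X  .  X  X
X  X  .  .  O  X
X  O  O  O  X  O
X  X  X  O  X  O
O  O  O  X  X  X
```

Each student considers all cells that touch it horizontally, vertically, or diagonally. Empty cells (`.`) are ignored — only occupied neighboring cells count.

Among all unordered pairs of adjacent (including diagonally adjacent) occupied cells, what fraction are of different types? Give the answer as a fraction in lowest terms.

Scan each occupied cell's neighbors to the right and below (and the two forward diagonals) so each pair is counted once.
Row 1: O(1,1)–X(1,2)≠ O(1,1)–X(2,1)≠ O(1,1)–X(2,2)≠ X(1,2)–X(1,3)= X(1,2)–X(2,2)= X(1,2)–X(2,1)= X(1,3)–X(2,2)= X(1,5)–X(1,6)= X(1,5)–O(2,5)≠ X(1,5)–X(2,6)= X(1,6)–X(2,6)= X(1,6)–O(2,5)≠  → 5/12 unlike.
Row 2: X(2,1)–X(2,2)= X(2,1)–X(3,1)= X(2,1)–O(3,2)≠ X(2,2)–O(3,2)≠ X(2,2)–O(3,3)≠ X(2,2)–X(3,1)= O(2,5)–X(2,6)≠ O(2,5)–X(3,5)≠ O(2,5)–O(3,6)= O(2,5)–O(3,4)= X(2,6)–O(3,6)≠ X(2,6)–X(3,5)=  → 6/12 unlike.
Row 3: X(3,1)–O(3,2)≠ X(3,1)–X(4,1)= X(3,1)–X(4,2)= O(3,2)–O(3,3)= O(3,2)–X(4,2)≠ O(3,2)–X(4,3)≠ O(3,2)–X(4,1)≠ O(3,3)–O(3,4)= O(3,3)–X(4,3)≠ O(3,3)–O(4,4)= O(3,3)–X(4,2)≠ O(3,4)–X(3,5)≠ O(3,4)–O(4,4)= O(3,4)–X(4,5)≠ O(3,4)–X(4,3)≠ X(3,5)–O(3,6)≠ X(3,5)–X(4,5)= X(3,5)–O(4,6)≠ X(3,5)–O(4,4)≠ O(3,6)–O(4,6)= O(3,6)–X(4,5)≠  → 13/21 unlike.
Row 4: X(4,1)–X(4,2)= X(4,1)–O(5,1)≠ X(4,1)–O(5,2)≠ X(4,2)–X(4,3)= X(4,2)–O(5,2)≠ X(4,2)–O(5,3)≠ X(4,2)–O(5,1)≠ X(4,3)–O(4,4)≠ X(4,3)–O(5,3)≠ X(4,3)–X(5,4)= X(4,3)–O(5,2)≠ O(4,4)–X(4,5)≠ O(4,4)–X(5,4)≠ O(4,4)–X(5,5)≠ O(4,4)–O(5,3)= X(4,5)–O(4,6)≠ X(4,5)–X(5,5)= X(4,5)–X(5,6)= X(4,5)–X(5,4)= O(4,6)–X(5,6)≠ O(4,6)–X(5,5)≠  → 14/21 unlike.
Row 5: O(5,1)–O(5,2)= O(5,2)–O(5,3)= O(5,3)–X(5,4)≠ X(5,4)–X(5,5)= X(5,5)–X(5,6)=  → 1/5 unlike.
Total adjacent occupied pairs: 71; unlike-type pairs: 39.
39/71 is already in lowest terms.

39/71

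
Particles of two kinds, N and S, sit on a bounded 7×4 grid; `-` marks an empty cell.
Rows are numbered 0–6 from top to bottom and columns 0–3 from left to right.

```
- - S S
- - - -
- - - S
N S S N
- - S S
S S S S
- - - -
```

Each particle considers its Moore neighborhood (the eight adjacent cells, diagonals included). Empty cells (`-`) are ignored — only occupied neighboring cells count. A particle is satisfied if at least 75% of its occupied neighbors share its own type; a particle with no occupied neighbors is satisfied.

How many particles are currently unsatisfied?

Row 0: (0,2)S 1/1 ✓ · (0,3)S 1/1 ✓
Row 2: (2,3)S 1/2 ✗
Row 3: (3,0)N 0/1 ✗ · (3,1)S 2/3 ✗ · (3,2)S 4/5 ✓ · (3,3)N 0/4 ✗
Row 4: (4,2)S 6/7 ✓ · (4,3)S 4/5 ✓
Row 5: (5,0)S 1/1 ✓ · (5,1)S 3/3 ✓ · (5,2)S 4/4 ✓ · (5,3)S 3/3 ✓
Unsatisfied: (2,3), (3,0), (3,1), (3,3) — 4 in total.

4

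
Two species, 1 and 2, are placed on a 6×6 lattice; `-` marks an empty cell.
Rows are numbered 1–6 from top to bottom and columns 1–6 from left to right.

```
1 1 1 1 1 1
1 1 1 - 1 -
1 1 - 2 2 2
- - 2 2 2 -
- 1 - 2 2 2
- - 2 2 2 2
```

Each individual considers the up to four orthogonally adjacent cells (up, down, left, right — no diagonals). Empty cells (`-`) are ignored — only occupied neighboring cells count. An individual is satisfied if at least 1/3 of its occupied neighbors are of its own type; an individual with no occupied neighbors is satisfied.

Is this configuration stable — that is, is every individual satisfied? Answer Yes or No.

Yes

Row 1: (1,1)1 2/2 ok · (1,2)1 3/3 ok · (1,3)1 3/3 ok · (1,4)1 2/2 ok · (1,5)1 3/3 ok · (1,6)1 1/1 ok
Row 2: (2,1)1 3/3 ok · (2,2)1 4/4 ok · (2,3)1 2/2 ok · (2,5)1 1/2 ok
Row 3: (3,1)1 2/2 ok · (3,2)1 2/2 ok · (3,4)2 2/2 ok · (3,5)2 3/4 ok · (3,6)2 1/1 ok
Row 4: (4,3)2 1/1 ok · (4,4)2 4/4 ok · (4,5)2 3/3 ok
Row 5: (5,2)1 0/0 ok · (5,4)2 3/3 ok · (5,5)2 4/4 ok · (5,6)2 2/2 ok
Row 6: (6,3)2 1/1 ok · (6,4)2 3/3 ok · (6,5)2 3/3 ok · (6,6)2 2/2 ok
All meet the threshold, so the configuration is stable.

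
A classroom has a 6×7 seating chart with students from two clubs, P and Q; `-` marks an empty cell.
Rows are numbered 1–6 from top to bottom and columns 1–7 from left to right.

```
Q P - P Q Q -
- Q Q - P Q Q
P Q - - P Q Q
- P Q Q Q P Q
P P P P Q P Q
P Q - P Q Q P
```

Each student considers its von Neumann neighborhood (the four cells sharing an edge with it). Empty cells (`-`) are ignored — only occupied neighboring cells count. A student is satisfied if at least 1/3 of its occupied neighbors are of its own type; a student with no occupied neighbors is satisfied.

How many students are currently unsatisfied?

8

Row 1: (1,1)Q 0/1 unhappy · (1,2)P 0/2 unhappy · (1,4)P 0/1 unhappy · (1,5)Q 1/3 ok · (1,6)Q 2/2 ok
Row 2: (2,2)Q 2/3 ok · (2,3)Q 1/1 ok · (2,5)P 1/3 ok · (2,6)Q 3/4 ok · (2,7)Q 2/2 ok
Row 3: (3,1)P 0/1 unhappy · (3,2)Q 1/3 ok · (3,5)P 1/3 ok · (3,6)Q 2/4 ok · (3,7)Q 3/3 ok
Row 4: (4,2)P 1/3 ok · (4,3)Q 1/3 ok · (4,4)Q 2/3 ok · (4,5)Q 2/4 ok · (4,6)P 1/4 unhappy · (4,7)Q 2/3 ok
Row 5: (5,1)P 2/2 ok · (5,2)P 3/4 ok · (5,3)P 2/3 ok · (5,4)P 2/4 ok · (5,5)Q 2/4 ok · (5,6)P 1/4 unhappy · (5,7)Q 1/3 ok
Row 6: (6,1)P 1/2 ok · (6,2)Q 0/2 unhappy · (6,4)P 1/2 ok · (6,5)Q 2/3 ok · (6,6)Q 1/3 ok · (6,7)P 0/2 unhappy
Unsatisfied: (1,1), (1,2), (1,4), (3,1), (4,6), (5,6), (6,2), (6,7) — 8 in total.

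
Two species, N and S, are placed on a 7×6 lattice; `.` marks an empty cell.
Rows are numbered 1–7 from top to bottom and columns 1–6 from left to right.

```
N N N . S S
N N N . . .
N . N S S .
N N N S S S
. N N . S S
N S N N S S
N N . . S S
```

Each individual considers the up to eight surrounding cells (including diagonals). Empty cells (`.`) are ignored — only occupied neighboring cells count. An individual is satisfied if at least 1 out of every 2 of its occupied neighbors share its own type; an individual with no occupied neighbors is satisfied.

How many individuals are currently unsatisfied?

2

Row 1: (1,1)N 3/3 ok · (1,2)N 5/5 ok · (1,3)N 3/3 ok · (1,5)S 1/1 ok · (1,6)S 1/1 ok
Row 2: (2,1)N 4/4 ok · (2,2)N 7/7 ok · (2,3)N 4/5 ok
Row 3: (3,1)N 4/4 ok · (3,3)N 4/6 ok · (3,4)S 3/6 ok · (3,5)S 4/4 ok
Row 4: (4,1)N 3/3 ok · (4,2)N 6/6 ok · (4,3)N 4/6 ok · (4,4)S 4/7 ok · (4,5)S 6/6 ok · (4,6)S 4/4 ok
Row 5: (5,2)N 6/7 ok · (5,3)N 5/7 ok · (5,5)S 6/7 ok · (5,6)S 5/5 ok
Row 6: (6,1)N 3/4 ok · (6,2)S 0/6 unhappy · (6,3)N 4/5 ok · (6,4)N 2/5 unhappy · (6,5)S 5/6 ok · (6,6)S 5/5 ok
Row 7: (7,1)N 2/3 ok · (7,2)N 3/4 ok · (7,5)S 3/4 ok · (7,6)S 3/3 ok
Unsatisfied: (6,2), (6,4) — 2 in total.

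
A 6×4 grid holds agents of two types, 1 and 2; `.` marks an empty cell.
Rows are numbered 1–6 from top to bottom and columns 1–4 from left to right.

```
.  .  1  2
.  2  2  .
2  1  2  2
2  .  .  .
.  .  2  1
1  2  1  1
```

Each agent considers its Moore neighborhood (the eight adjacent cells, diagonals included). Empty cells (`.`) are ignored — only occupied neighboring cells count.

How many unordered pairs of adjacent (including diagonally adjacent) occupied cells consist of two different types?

Scan each occupied cell's neighbors to the right and below (and the two forward diagonals) so each pair is counted once.
From row 1: 3 unlike of 4 pairs (running 3/4).
From row 2: 2 unlike of 7 pairs (running 5/11).
From row 3: 3 unlike of 5 pairs (running 8/16).
From row 5: 3 unlike of 6 pairs (running 11/22).
From row 6: 2 unlike of 3 pairs (running 13/25).
Total adjacent occupied pairs: 25; unlike-type pairs: 13.

13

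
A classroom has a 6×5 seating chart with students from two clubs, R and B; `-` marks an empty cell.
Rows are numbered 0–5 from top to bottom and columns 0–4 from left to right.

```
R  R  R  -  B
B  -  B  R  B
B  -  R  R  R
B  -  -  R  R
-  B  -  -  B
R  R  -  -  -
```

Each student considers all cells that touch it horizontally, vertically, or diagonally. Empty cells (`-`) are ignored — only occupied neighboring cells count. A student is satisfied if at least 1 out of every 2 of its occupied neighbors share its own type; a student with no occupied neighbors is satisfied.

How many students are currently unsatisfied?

(0,0)R 1/2 ok
(0,1)R 2/4 ok
(0,2)R 2/3 ok
(0,4)B 1/2 ok
(1,0)B 1/3 unhappy
(1,2)B 0/5 unhappy
(1,3)R 4/7 ok
(1,4)B 1/4 unhappy
(2,0)B 2/2 ok
(2,2)R 3/4 ok
(2,3)R 5/7 ok
(2,4)R 4/5 ok
(3,0)B 2/2 ok
(3,3)R 4/5 ok
(3,4)R 3/4 ok
(4,1)B 1/3 unhappy
(4,4)B 0/2 unhappy
(5,0)R 1/2 ok
(5,1)R 1/2 ok
Unsatisfied: (1,0), (1,2), (1,4), (4,1), (4,4) — 5 in total.

5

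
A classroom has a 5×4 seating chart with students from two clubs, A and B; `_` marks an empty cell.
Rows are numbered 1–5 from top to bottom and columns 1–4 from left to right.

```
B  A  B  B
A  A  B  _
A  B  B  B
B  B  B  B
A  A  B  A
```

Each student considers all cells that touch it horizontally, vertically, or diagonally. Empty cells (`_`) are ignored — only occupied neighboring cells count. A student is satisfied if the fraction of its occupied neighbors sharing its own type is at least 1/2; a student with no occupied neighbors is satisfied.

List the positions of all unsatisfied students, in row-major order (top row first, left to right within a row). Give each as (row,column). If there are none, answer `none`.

(1,1), (1,2), (2,2), (3,1), (4,1), (5,1), (5,2), (5,4)

Row 1: (1,1)B 0/3 unhappy · (1,2)A 2/5 unhappy · (1,3)B 2/4 ok · (1,4)B 2/2 ok
Row 2: (2,1)A 3/5 ok · (2,2)A 3/8 unhappy · (2,3)B 5/7 ok
Row 3: (3,1)A 2/5 unhappy · (3,2)B 5/8 ok · (3,3)B 6/7 ok · (3,4)B 4/4 ok
Row 4: (4,1)B 2/5 unhappy · (4,2)B 5/8 ok · (4,3)B 6/8 ok · (4,4)B 4/5 ok
Row 5: (5,1)A 1/3 unhappy · (5,2)A 1/5 unhappy · (5,3)B 3/5 ok · (5,4)A 0/3 unhappy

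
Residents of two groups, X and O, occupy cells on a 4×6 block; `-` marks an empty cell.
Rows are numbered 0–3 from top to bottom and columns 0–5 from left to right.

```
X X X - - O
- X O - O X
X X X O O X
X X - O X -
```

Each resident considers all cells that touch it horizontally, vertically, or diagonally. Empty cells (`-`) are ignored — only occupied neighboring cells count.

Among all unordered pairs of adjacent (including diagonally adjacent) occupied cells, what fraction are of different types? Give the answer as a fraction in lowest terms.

3/8

Scan each occupied cell's neighbors to the right and below (and the two forward diagonals) so each pair is counted once.
Row 0: X(0,0)–X(0,1)= X(0,0)–X(1,1)= X(0,1)–X(0,2)= X(0,1)–X(1,1)= X(0,1)–O(1,2)≠ X(0,2)–O(1,2)≠ X(0,2)–X(1,1)= O(0,5)–X(1,5)≠ O(0,5)–O(1,4)=  → 3/9 unlike.
Row 1: X(1,1)–O(1,2)≠ X(1,1)–X(2,1)= X(1,1)–X(2,2)= X(1,1)–X(2,0)= O(1,2)–X(2,2)≠ O(1,2)–O(2,3)= O(1,2)–X(2,1)≠ O(1,4)–X(1,5)≠ O(1,4)–O(2,4)= O(1,4)–X(2,5)≠ O(1,4)–O(2,3)= X(1,5)–X(2,5)= X(1,5)–O(2,4)≠  → 6/13 unlike.
Row 2: X(2,0)–X(2,1)= X(2,0)–X(3,0)= X(2,0)–X(3,1)= X(2,1)–X(2,2)= X(2,1)–X(3,1)= X(2,1)–X(3,0)= X(2,2)–O(2,3)≠ X(2,2)–O(3,3)≠ X(2,2)–X(3,1)= O(2,3)–O(2,4)= O(2,3)–O(3,3)= O(2,3)–X(3,4)≠ O(2,4)–X(2,5)≠ O(2,4)–X(3,4)≠ O(2,4)–O(3,3)= X(2,5)–X(3,4)=  → 5/16 unlike.
Row 3: X(3,0)–X(3,1)= O(3,3)–X(3,4)≠  → 1/2 unlike.
Total adjacent occupied pairs: 40; unlike-type pairs: 15.
15/40 reduces to 3/8.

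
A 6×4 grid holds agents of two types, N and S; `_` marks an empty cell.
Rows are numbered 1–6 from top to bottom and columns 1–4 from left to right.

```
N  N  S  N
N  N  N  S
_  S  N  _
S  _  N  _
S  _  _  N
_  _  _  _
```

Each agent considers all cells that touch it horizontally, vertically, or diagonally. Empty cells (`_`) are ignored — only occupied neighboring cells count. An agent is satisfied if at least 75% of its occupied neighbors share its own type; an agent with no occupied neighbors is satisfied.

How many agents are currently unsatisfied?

8

(1,1)N 3/3 satisfied
(1,2)N 4/5 satisfied
(1,3)S 1/5 not
(1,4)N 1/3 not
(2,1)N 3/4 satisfied
(2,2)N 5/7 not
(2,3)N 4/7 not
(2,4)S 1/4 not
(3,2)S 1/6 not
(3,3)N 3/5 not
(4,1)S 2/2 satisfied
(4,3)N 2/3 not
(5,1)S 1/1 satisfied
(5,4)N 1/1 satisfied
Unsatisfied: (1,3), (1,4), (2,2), (2,3), (2,4), (3,2), (3,3), (4,3) — 8 in total.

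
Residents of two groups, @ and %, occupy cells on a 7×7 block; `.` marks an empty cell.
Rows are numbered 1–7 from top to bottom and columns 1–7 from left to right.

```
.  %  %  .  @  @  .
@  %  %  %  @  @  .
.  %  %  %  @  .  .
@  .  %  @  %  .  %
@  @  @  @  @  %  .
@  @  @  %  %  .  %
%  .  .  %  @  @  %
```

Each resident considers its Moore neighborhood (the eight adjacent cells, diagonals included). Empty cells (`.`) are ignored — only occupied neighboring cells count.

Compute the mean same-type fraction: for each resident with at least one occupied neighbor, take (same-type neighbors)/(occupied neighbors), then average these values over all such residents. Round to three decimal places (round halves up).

(1,2)% 3/4
(1,3)% 4/4
(1,5)@ 3/4
(1,6)@ 3/3
(2,1)@ 0/3
(2,2)% 5/6
(2,3)% 7/7
(2,4)% 4/7
(2,5)@ 4/6
(2,6)@ 4/4
(3,2)% 4/6
(3,3)% 6/7
(3,4)% 5/8
(3,5)@ 3/6
(4,1)@ 2/3
(4,3)% 3/7
(4,4)@ 4/8
(4,5)% 2/6
(4,7)% 1/1
(5,1)@ 4/4
(5,2)@ 6/7
(5,3)@ 5/7
(5,4)@ 4/8
(5,5)@ 2/6
(5,6)% 4/5
(6,1)@ 3/4
(6,2)@ 5/6
(6,3)@ 4/6
(6,4)% 2/7
(6,5)% 3/7
(6,7)% 2/3
(7,1)% 0/2
(7,4)% 2/4
(7,5)@ 1/4
(7,6)@ 1/4
(7,7)% 1/2
Sum over 36 residents: 3/4 + 4/4 + 3/4 + 3/3 + 0/3 + 5/6 + 7/7 + 4/7 + 4/6 + 4/4 + 4/6 + 6/7 + 5/8 + 3/6 + 2/3 + 3/7 + 4/8 + 2/6 + 1/1 + 4/4 + 6/7 + 5/7 + 4/8 + 2/6 + 4/5 + 3/4 + 5/6 + 4/6 + 2/7 + 3/7 + 2/3 + 0/2 + 2/4 + 1/4 + 1/4 + 1/2 = 18887/840; mean = 18887/840 ÷ 36 = 18887/30240 = 0.624570… → 0.625.

0.625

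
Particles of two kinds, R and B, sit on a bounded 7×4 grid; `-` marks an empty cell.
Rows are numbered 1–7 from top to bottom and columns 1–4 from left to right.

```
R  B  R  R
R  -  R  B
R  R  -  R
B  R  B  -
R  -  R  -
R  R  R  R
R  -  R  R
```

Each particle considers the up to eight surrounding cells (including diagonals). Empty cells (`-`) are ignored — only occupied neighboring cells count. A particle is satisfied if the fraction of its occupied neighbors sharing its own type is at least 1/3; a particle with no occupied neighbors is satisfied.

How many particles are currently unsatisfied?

4

Row 1: (1,1)R 1/2 satisfied · (1,2)B 0/4 not · (1,3)R 2/4 satisfied · (1,4)R 2/3 satisfied
Row 2: (2,1)R 3/4 satisfied · (2,3)R 4/6 satisfied · (2,4)B 0/4 not
Row 3: (3,1)R 3/4 satisfied · (3,2)R 4/6 satisfied · (3,4)R 1/3 satisfied
Row 4: (4,1)B 0/4 not · (4,2)R 4/6 satisfied · (4,3)B 0/4 not
Row 5: (5,1)R 3/4 satisfied · (5,3)R 4/5 satisfied
Row 6: (6,1)R 3/3 satisfied · (6,2)R 6/6 satisfied · (6,3)R 5/5 satisfied · (6,4)R 4/4 satisfied
Row 7: (7,1)R 2/2 satisfied · (7,3)R 4/4 satisfied · (7,4)R 3/3 satisfied
Unsatisfied: (1,2), (2,4), (4,1), (4,3) — 4 in total.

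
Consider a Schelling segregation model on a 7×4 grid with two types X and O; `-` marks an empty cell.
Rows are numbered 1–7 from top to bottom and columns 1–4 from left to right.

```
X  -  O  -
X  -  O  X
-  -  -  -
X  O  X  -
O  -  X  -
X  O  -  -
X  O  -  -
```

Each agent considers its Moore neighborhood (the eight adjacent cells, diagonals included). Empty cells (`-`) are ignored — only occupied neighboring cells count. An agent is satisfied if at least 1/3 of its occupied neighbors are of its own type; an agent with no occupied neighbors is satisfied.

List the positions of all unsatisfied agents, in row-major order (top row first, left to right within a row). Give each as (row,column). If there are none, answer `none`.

Row 1: (1,1)X 1/1 ✓ · (1,3)O 1/2 ✓
Row 2: (2,1)X 1/1 ✓ · (2,3)O 1/2 ✓ · (2,4)X 0/2 ✗
Row 4: (4,1)X 0/2 ✗ · (4,2)O 1/4 ✗ · (4,3)X 1/2 ✓
Row 5: (5,1)O 2/4 ✓ · (5,3)X 1/3 ✓
Row 6: (6,1)X 1/4 ✗ · (6,2)O 2/5 ✓
Row 7: (7,1)X 1/3 ✓ · (7,2)O 1/3 ✓

(2,4), (4,1), (4,2), (6,1)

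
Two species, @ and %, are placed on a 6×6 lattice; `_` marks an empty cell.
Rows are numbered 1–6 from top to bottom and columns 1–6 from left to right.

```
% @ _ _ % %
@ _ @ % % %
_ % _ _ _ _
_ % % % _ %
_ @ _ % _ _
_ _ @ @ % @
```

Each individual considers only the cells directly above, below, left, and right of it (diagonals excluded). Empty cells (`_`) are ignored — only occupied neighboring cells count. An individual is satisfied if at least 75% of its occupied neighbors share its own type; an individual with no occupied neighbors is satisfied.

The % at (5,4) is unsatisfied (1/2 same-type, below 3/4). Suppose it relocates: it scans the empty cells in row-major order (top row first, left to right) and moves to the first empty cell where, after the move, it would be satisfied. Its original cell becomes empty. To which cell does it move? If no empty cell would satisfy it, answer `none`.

Vacating (5,4). Empty cells in order:
  (1,3): 0/2 same-type → still unsatisfied.
  (1,4): 2/2 same-type → satisfied — stop here.

(1,4)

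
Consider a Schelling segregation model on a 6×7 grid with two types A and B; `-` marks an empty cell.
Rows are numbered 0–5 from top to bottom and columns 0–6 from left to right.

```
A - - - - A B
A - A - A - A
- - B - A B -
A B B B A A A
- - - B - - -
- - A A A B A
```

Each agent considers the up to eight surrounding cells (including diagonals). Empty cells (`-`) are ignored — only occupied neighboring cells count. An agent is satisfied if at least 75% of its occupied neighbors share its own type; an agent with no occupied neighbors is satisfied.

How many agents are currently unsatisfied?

18

(0,0)A 1/1 ok
(0,5)A 2/3 unhappy
(0,6)B 0/2 unhappy
(1,0)A 1/1 ok
(1,2)A 0/1 unhappy
(1,4)A 2/3 unhappy
(1,6)A 1/3 unhappy
(2,2)B 3/4 ok
(2,4)A 3/5 unhappy
(2,5)B 0/6 unhappy
(3,0)A 0/1 unhappy
(3,1)B 2/3 unhappy
(3,2)B 4/4 ok
(3,3)B 3/5 unhappy
(3,4)A 2/5 unhappy
(3,5)A 3/4 ok
(3,6)A 1/2 unhappy
(4,3)B 2/6 unhappy
(5,2)A 1/2 unhappy
(5,3)A 2/3 unhappy
(5,4)A 1/3 unhappy
(5,5)B 0/2 unhappy
(5,6)A 0/1 unhappy
Unsatisfied: (0,5), (0,6), (1,2), (1,4), (1,6), (2,4), (2,5), (3,0), (3,1), (3,3), (3,4), (3,6), (4,3), (5,2), (5,3), (5,4), (5,5), (5,6) — 18 in total.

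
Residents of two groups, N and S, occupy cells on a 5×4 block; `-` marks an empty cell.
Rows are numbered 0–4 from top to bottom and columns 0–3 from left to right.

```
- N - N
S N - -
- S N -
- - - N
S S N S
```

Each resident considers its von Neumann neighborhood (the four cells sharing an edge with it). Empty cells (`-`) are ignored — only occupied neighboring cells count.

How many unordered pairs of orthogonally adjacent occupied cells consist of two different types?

Scan each occupied cell's neighbors to the right and below so each pair is counted once.
From row 0: 0 unlike of 1 pairs (running 0/1).
From row 1: 2 unlike of 2 pairs (running 2/3).
From row 2: 1 unlike of 1 pairs (running 3/4).
From row 3: 1 unlike of 1 pairs (running 4/5).
From row 4: 2 unlike of 3 pairs (running 6/8).
Total adjacent occupied pairs: 8; unlike-type pairs: 6.

6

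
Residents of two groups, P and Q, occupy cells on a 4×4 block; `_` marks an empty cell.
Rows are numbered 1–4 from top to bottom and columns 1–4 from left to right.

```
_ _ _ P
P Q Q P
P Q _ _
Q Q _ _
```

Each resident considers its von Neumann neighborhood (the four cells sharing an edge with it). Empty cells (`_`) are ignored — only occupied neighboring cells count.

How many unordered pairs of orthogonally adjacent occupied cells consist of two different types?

Scan each occupied cell's neighbors to the right and below so each pair is counted once.
From row 1: 0 unlike of 1 pairs (running 0/1).
From row 2: 2 unlike of 5 pairs (running 2/6).
From row 3: 2 unlike of 3 pairs (running 4/9).
From row 4: 0 unlike of 1 pairs (running 4/10).
Total adjacent occupied pairs: 10; unlike-type pairs: 4.

4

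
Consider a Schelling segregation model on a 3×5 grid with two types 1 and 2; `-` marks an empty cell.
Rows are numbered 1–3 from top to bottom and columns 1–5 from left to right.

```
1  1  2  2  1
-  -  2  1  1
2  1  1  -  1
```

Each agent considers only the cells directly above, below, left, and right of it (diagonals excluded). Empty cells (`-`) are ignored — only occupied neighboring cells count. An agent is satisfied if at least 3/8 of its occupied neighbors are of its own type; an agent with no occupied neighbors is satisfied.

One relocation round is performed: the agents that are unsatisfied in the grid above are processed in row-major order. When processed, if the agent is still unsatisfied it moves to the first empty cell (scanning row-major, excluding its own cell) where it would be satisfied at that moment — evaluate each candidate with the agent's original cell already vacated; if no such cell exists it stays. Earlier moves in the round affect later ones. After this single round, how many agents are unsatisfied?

1

Initially unsatisfied (in order): (1,4), (2,3), (2,4), (3,1).
  (1,4) → (2,1).
  (2,3): no empty cell satisfies it; stays.
  (2,4): now satisfied by earlier moves; stays.
  (3,1): now satisfied by earlier moves; stays.
Resulting grid:
1 1 2 - 1
2 - 2 1 1
2 1 1 - 1
Unsatisfied now: (2,3).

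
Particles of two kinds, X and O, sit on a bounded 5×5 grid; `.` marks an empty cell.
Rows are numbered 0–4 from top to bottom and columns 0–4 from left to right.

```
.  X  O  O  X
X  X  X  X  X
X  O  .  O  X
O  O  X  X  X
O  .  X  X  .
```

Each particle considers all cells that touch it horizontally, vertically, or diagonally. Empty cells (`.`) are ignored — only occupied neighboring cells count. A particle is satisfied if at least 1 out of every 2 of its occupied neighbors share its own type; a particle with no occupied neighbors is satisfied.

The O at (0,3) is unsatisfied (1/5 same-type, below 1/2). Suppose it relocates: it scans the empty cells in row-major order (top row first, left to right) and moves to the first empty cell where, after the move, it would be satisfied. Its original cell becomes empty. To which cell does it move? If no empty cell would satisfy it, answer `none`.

(4,1)

Vacating (0,3). Empty cells in order:
  (0,0): 0/3 same-type → still unsatisfied.
  (2,2): 3/8 same-type → still unsatisfied.
  (4,1): 3/5 same-type → satisfied — stop here.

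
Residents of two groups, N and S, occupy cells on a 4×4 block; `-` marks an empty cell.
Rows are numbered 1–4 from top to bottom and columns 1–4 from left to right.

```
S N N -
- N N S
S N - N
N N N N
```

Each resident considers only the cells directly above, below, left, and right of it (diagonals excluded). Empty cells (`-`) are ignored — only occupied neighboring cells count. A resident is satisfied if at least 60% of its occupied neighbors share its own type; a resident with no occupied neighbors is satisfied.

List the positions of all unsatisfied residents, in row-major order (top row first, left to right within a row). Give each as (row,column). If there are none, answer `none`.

(1,1)S 0/1 ✗
(1,2)N 2/3 ✓
(1,3)N 2/2 ✓
(2,2)N 3/3 ✓
(2,3)N 2/3 ✓
(2,4)S 0/2 ✗
(3,1)S 0/2 ✗
(3,2)N 2/3 ✓
(3,4)N 1/2 ✗
(4,1)N 1/2 ✗
(4,2)N 3/3 ✓
(4,3)N 2/2 ✓
(4,4)N 2/2 ✓

(1,1), (2,4), (3,1), (3,4), (4,1)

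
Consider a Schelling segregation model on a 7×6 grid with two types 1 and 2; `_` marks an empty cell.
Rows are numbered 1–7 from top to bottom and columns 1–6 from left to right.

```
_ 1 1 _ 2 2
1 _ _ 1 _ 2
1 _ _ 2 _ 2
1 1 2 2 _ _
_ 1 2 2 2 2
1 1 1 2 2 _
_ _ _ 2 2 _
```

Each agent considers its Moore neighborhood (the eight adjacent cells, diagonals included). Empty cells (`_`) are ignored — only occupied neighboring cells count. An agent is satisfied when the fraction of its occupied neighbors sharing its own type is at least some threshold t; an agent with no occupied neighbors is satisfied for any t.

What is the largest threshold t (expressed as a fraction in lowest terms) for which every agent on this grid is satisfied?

Row 1: (1,2)1 2/2 · (1,3)1 2/2 · (1,5)2 2/3 · (1,6)2 2/2
Row 2: (2,1)1 2/2 · (2,4)1 1/3 · (2,6)2 3/3
Row 3: (3,1)1 3/3 · (3,4)2 2/3 · (3,6)2 1/1
Row 4: (4,1)1 3/3 · (4,2)1 3/5 · (4,3)2 4/6 · (4,4)2 5/5
Row 5: (5,2)1 5/7 · (5,3)2 4/8 · (5,4)2 6/7 · (5,5)2 5/5 · (5,6)2 2/2
Row 6: (6,1)1 2/2 · (6,2)1 3/4 · (6,3)1 2/6 · (6,4)2 6/7 · (6,5)2 6/6
Row 7: (7,4)2 3/4 · (7,5)2 3/3
The smallest same-type fraction is 1/3 at (2,4), which reduces to 1/3. Any threshold above that leaves this agent unsatisfied.

1/3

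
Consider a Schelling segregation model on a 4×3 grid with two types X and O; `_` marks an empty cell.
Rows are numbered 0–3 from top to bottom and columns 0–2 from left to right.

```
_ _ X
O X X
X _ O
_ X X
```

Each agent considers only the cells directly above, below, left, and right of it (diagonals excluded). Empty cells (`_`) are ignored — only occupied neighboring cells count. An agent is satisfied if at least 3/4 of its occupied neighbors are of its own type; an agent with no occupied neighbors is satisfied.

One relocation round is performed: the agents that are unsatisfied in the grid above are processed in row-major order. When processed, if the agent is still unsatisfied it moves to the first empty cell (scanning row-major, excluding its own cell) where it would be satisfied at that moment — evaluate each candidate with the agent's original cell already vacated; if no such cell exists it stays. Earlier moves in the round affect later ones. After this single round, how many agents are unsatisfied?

1

Initially unsatisfied (in order): (1,0), (1,1), (1,2), (2,0), (2,2), (3,2).
  (1,0) → (0,0).
  (1,1): now satisfied by earlier moves; stays.
  (1,2) → (2,1).
  (2,0): now satisfied by earlier moves; stays.
  (2,2): no empty cell satisfies it; stays.
  (3,2) → (3,0).
Resulting grid:
O _ X
_ X _
X X O
X X _
Unsatisfied now: (2,2).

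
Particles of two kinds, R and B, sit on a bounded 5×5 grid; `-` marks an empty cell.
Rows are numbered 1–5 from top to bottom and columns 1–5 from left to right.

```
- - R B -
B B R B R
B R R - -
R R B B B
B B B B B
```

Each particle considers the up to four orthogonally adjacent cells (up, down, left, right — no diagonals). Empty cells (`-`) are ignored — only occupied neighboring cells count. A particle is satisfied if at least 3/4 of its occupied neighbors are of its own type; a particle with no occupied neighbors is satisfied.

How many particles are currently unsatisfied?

Row 1: (1,3)R 1/2 unhappy · (1,4)B 1/2 unhappy
Row 2: (2,1)B 2/2 ok · (2,2)B 1/3 unhappy · (2,3)R 2/4 unhappy · (2,4)B 1/3 unhappy · (2,5)R 0/1 unhappy
Row 3: (3,1)B 1/3 unhappy · (3,2)R 2/4 unhappy · (3,3)R 2/3 unhappy
Row 4: (4,1)R 1/3 unhappy · (4,2)R 2/4 unhappy · (4,3)B 2/4 unhappy · (4,4)B 3/3 ok · (4,5)B 2/2 ok
Row 5: (5,1)B 1/2 unhappy · (5,2)B 2/3 unhappy · (5,3)B 3/3 ok · (5,4)B 3/3 ok · (5,5)B 2/2 ok
Unsatisfied: (1,3), (1,4), (2,2), (2,3), (2,4), (2,5), (3,1), (3,2), (3,3), (4,1), (4,2), (4,3), (5,1), (5,2) — 14 in total.

14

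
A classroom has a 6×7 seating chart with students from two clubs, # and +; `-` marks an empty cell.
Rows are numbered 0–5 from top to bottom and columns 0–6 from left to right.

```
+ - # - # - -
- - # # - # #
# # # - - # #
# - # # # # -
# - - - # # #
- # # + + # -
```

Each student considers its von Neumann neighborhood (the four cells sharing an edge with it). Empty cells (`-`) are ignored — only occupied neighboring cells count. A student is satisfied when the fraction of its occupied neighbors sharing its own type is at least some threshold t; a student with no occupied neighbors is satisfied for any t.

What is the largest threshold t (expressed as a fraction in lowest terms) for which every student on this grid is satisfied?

1/3

(0,0)+ — no occupied neighbors
(0,2)# 1/1
(0,4)# — no occupied neighbors
(1,2)# 3/3
(1,3)# 1/1
(1,5)# 2/2
(1,6)# 2/2
(2,0)# 2/2
(2,1)# 2/2
(2,2)# 3/3
(2,5)# 3/3
(2,6)# 2/2
(3,0)# 2/2
(3,2)# 2/2
(3,3)# 2/2
(3,4)# 3/3
(3,5)# 3/3
(4,0)# 1/1
(4,4)# 2/3
(4,5)# 4/4
(4,6)# 1/1
(5,1)# 1/1
(5,2)# 1/2
(5,3)+ 1/2
(5,4)+ 1/3
(5,5)# 1/2
The smallest same-type fraction is 1/3 at (5,4), which reduces to 1/3. Any threshold above that leaves this student unsatisfied.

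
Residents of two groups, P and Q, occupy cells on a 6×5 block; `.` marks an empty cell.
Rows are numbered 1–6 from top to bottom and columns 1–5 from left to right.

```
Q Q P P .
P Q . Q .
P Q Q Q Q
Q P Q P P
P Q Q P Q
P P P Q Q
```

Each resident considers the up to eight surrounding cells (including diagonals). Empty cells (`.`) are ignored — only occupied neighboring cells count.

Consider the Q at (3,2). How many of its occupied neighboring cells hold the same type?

4

Occupied neighbors of (3,2): (2,1)=P, (2,2)=Q, (3,1)=P, (3,3)=Q, (4,1)=Q, (4,2)=P, (4,3)=Q.
Same type (Q): 4 of 7.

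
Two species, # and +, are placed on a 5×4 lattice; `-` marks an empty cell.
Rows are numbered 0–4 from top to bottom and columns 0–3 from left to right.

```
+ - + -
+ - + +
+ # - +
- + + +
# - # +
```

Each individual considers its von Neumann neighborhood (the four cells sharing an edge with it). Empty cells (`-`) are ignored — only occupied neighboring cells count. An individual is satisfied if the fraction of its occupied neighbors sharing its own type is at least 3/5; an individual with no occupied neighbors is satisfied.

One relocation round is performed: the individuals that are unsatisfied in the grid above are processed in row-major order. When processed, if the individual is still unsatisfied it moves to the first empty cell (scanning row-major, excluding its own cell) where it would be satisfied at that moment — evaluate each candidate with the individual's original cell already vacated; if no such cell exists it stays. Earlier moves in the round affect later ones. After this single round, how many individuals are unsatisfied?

0

Initially unsatisfied (in order): (2,0), (2,1), (3,1), (4,2), (4,3).
  (2,0) → (0,1).
  (2,1) → (4,1).
  (3,1) → (0,3).
  (4,2) → (2,1).
  (4,3): now satisfied by earlier moves; stays.
Resulting grid:
+ + + +
+ - + +
- # - +
- - + +
# # - +
All satisfied now.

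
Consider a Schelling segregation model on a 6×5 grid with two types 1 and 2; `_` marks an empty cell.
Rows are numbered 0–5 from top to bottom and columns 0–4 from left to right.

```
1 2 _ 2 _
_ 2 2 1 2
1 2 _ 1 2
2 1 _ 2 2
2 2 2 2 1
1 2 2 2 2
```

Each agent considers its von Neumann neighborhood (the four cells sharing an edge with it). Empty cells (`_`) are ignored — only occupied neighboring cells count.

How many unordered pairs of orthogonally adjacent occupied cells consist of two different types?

16

Scan each occupied cell's neighbors to the right and below so each pair is counted once.
Row 0: 1(0,0)–2(0,1)≠ 2(0,1)–2(1,1)= 2(0,3)–1(1,3)≠  → 2/3 unlike.
Row 1: 2(1,1)–2(1,2)= 2(1,1)–2(2,1)= 2(1,2)–1(1,3)≠ 1(1,3)–2(1,4)≠ 1(1,3)–1(2,3)= 2(1,4)–2(2,4)=  → 2/6 unlike.
Row 2: 1(2,0)–2(2,1)≠ 1(2,0)–2(3,0)≠ 2(2,1)–1(3,1)≠ 1(2,3)–2(2,4)≠ 1(2,3)–2(3,3)≠ 2(2,4)–2(3,4)=  → 5/6 unlike.
Row 3: 2(3,0)–1(3,1)≠ 2(3,0)–2(4,0)= 1(3,1)–2(4,1)≠ 2(3,3)–2(3,4)= 2(3,3)–2(4,3)= 2(3,4)–1(4,4)≠  → 3/6 unlike.
Row 4: 2(4,0)–2(4,1)= 2(4,0)–1(5,0)≠ 2(4,1)–2(4,2)= 2(4,1)–2(5,1)= 2(4,2)–2(4,3)= 2(4,2)–2(5,2)= 2(4,3)–1(4,4)≠ 2(4,3)–2(5,3)= 1(4,4)–2(5,4)≠  → 3/9 unlike.
Row 5: 1(5,0)–2(5,1)≠ 2(5,1)–2(5,2)= 2(5,2)–2(5,3)= 2(5,3)–2(5,4)=  → 1/4 unlike.
Total adjacent occupied pairs: 34; unlike-type pairs: 16.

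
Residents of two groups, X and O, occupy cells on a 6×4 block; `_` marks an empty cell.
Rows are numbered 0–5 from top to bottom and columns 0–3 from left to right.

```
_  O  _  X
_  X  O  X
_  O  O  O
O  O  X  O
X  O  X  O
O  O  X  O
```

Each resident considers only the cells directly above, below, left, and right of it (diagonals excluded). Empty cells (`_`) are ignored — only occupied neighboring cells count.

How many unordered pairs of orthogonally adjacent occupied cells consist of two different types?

15

Scan each occupied cell's neighbors to the right and below so each pair is counted once.
From row 0: 1 unlike of 2 pairs (running 1/2).
From row 1: 4 unlike of 5 pairs (running 5/7).
From row 2: 1 unlike of 5 pairs (running 6/12).
From row 3: 3 unlike of 7 pairs (running 9/19).
From row 4: 4 unlike of 7 pairs (running 13/26).
From row 5: 2 unlike of 3 pairs (running 15/29).
Total adjacent occupied pairs: 29; unlike-type pairs: 15.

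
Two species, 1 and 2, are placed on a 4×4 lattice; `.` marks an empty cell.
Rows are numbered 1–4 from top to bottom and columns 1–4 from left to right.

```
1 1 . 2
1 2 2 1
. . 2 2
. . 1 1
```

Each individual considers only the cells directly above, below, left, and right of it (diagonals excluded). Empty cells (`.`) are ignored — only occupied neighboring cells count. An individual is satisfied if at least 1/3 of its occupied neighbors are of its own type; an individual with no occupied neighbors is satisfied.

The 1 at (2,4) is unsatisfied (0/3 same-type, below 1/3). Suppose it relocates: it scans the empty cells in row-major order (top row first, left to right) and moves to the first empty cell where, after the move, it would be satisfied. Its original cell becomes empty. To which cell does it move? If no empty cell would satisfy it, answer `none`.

Vacating (2,4). Empty cells in order:
  (1,3): 1/3 same-type → satisfied — stop here.

(1,3)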